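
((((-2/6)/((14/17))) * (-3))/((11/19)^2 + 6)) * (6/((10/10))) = 18411/16009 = 1.15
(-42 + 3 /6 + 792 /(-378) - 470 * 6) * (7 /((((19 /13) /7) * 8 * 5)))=-10944661 /4560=-2400.14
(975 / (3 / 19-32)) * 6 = -22230 / 121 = -183.72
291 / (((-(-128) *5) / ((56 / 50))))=0.51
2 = 2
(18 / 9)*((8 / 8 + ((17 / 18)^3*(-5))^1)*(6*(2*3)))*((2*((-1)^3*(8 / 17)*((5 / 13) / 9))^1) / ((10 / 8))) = 92224 / 12393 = 7.44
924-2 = 922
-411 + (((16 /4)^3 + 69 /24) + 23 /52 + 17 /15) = -534377 /1560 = -342.55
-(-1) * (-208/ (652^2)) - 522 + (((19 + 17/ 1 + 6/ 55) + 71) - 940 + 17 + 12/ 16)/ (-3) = -250.29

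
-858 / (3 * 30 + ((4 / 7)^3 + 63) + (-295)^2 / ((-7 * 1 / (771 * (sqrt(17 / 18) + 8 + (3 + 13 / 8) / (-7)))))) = 0.00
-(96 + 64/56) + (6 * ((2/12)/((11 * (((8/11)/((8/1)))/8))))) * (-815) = -46320/7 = -6617.14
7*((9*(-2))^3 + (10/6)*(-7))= -122717/3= -40905.67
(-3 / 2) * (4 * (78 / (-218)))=234 / 109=2.15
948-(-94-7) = 1049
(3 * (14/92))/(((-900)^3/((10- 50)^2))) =-0.00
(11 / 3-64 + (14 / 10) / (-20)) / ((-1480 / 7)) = 126847 / 444000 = 0.29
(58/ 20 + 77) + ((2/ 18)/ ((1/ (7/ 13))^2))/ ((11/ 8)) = 13371989/ 167310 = 79.92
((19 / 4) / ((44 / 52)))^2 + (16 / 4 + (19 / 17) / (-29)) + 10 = 45.47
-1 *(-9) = 9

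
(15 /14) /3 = 5 /14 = 0.36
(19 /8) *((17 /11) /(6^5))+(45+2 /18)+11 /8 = 31810211 /684288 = 46.49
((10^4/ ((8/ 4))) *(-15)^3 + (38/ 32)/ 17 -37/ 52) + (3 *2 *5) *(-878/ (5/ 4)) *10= -60415108189/ 3536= -17085720.64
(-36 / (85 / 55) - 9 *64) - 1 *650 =-21238 / 17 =-1249.29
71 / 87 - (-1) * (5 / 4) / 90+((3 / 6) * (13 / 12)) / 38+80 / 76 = 150505 / 79344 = 1.90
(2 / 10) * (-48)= -48 / 5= -9.60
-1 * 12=-12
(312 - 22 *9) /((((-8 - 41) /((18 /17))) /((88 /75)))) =-60192 /20825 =-2.89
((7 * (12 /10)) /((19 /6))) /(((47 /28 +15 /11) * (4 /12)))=2.62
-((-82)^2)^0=-1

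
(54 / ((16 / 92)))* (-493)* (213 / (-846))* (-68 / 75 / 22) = -1588.34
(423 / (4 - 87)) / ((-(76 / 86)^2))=782127 / 119852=6.53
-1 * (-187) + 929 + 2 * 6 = 1128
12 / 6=2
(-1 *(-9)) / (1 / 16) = 144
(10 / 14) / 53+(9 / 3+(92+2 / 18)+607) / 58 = 2346959 / 193662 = 12.12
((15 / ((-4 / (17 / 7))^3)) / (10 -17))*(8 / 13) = 0.30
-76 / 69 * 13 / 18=-494 / 621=-0.80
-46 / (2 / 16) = -368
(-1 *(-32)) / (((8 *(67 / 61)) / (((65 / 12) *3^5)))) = 321165 / 67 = 4793.51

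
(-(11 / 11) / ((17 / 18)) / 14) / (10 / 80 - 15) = 72 / 14161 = 0.01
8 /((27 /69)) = 184 /9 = 20.44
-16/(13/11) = -176/13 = -13.54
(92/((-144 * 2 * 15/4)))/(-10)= 23/2700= 0.01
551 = 551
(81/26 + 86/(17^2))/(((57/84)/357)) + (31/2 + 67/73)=1110850983/613054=1812.00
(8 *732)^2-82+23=34292677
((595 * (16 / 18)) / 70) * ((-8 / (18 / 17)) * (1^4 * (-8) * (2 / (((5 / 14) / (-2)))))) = -2071552 / 405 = -5114.94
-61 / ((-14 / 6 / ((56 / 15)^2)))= 27328 / 75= 364.37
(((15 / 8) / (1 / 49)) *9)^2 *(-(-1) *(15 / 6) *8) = 218791125 / 16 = 13674445.31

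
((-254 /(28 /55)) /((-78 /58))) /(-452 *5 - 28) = -18415 /113568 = -0.16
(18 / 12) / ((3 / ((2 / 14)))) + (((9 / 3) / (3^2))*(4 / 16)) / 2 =19 / 168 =0.11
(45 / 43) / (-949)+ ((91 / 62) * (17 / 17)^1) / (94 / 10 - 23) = -18756905 / 172042312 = -0.11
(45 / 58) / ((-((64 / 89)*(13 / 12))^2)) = -3208005 / 2509312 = -1.28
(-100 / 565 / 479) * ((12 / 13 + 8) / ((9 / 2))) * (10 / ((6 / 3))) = -23200 / 6332859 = -0.00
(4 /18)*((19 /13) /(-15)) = -38 /1755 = -0.02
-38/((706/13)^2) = -3211/249218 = -0.01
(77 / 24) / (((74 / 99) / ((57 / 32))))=144837 / 18944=7.65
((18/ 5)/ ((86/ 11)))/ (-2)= -0.23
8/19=0.42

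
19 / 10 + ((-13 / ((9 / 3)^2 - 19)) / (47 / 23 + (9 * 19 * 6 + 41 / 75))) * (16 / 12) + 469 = 321357437 / 682430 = 470.90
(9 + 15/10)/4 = 21/8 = 2.62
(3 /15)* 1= 1 /5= 0.20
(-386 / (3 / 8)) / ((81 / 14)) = -43232 / 243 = -177.91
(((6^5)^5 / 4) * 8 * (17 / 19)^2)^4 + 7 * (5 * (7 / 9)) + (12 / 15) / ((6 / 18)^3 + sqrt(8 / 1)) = 5832 * sqrt(2) / 29155 + 19133391027764190611266168378734130844220206017519104864094858413734237172354720250894956620243 / 4456402024143195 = 4293461614124199216419630000000000000000000000000000000000000000000000000000000.00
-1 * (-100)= 100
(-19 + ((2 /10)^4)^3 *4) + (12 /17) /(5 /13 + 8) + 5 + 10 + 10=6.08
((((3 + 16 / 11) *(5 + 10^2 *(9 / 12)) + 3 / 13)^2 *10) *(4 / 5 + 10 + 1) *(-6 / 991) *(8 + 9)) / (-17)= 1841002522692 / 20264959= 90846.59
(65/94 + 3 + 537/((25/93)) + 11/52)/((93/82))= 5014065439/2841150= 1764.80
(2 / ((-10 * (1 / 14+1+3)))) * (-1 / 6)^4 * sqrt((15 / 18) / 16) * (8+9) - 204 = -204 - 119 * sqrt(30) / 4432320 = -204.00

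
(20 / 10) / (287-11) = 1 / 138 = 0.01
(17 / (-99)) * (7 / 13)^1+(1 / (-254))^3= -1950061903 / 21090151368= -0.09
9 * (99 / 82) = 891 / 82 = 10.87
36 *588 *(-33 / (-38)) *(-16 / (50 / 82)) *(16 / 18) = -203664384 / 475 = -428767.12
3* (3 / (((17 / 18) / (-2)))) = -324 / 17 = -19.06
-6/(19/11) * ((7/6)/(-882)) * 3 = 11/798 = 0.01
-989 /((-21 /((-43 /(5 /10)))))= -85054 /21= -4050.19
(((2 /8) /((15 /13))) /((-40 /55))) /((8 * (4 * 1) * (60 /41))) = -5863 /921600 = -0.01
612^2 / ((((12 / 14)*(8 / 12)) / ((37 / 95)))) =24251724 / 95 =255281.31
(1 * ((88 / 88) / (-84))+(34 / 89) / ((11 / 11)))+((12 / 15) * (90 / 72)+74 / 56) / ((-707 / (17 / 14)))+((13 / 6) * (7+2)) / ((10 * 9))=215627557 / 369987240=0.58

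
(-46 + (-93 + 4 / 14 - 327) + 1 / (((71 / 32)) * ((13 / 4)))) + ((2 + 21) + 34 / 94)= -134285770 / 303667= -442.21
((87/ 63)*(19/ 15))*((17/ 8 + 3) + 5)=4959/ 280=17.71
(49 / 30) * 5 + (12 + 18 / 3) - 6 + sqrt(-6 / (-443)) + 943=sqrt(2658) / 443 + 5779 / 6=963.28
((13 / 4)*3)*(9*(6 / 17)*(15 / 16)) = 15795 / 544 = 29.03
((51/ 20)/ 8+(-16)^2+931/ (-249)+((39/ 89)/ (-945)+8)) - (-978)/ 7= 29806246943/ 74460960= 400.29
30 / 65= 6 / 13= 0.46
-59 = -59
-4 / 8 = -1 / 2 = -0.50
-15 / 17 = -0.88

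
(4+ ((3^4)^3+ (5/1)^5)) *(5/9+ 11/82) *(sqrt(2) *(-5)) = -2607059.87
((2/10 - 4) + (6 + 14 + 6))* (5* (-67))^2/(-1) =-2491395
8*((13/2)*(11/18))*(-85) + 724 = -17794/9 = -1977.11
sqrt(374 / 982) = sqrt(91817) / 491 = 0.62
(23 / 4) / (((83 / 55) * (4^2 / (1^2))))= 1265 / 5312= 0.24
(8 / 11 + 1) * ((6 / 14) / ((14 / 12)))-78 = -41700 / 539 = -77.37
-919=-919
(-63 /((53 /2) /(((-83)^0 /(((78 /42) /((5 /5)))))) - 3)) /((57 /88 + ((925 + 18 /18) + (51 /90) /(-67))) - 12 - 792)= -78004080 /7017502399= -0.01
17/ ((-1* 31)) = -17/ 31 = -0.55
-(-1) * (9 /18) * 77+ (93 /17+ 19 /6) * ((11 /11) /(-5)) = 9377 /255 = 36.77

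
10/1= 10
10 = 10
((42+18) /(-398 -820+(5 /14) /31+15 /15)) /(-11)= 0.00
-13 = -13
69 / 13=5.31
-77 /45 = -1.71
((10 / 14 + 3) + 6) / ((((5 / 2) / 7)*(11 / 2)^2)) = 544 / 605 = 0.90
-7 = -7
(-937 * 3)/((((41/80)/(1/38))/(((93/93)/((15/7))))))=-52472/779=-67.36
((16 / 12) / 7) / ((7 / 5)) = 20 / 147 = 0.14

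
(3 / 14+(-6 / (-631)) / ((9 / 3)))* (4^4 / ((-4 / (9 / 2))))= -276624 / 4417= -62.63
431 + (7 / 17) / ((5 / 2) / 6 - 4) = 314977 / 731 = 430.89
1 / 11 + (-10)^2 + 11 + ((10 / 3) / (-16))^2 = 704147 / 6336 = 111.13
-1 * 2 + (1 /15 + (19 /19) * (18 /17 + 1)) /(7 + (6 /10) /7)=-10751 /6324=-1.70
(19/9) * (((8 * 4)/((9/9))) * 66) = 13376/3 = 4458.67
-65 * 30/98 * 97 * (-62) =5863650/49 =119666.33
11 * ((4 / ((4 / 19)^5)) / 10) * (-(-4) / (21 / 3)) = 27237089 / 4480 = 6079.71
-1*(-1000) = 1000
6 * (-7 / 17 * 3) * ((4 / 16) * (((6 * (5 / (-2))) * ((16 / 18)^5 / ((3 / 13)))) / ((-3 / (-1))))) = 7454720 / 334611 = 22.28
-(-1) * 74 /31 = 74 /31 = 2.39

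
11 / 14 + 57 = 809 / 14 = 57.79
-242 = -242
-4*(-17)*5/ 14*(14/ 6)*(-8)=-1360/ 3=-453.33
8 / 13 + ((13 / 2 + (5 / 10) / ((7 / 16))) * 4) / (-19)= -1718 / 1729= -0.99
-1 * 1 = -1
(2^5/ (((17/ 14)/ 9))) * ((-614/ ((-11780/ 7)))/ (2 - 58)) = -77364/ 50065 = -1.55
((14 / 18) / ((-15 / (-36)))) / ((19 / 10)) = 56 / 57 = 0.98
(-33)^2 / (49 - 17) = 1089 / 32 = 34.03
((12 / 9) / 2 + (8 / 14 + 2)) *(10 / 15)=136 / 63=2.16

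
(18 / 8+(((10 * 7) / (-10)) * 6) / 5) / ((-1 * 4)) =1.54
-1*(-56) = 56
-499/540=-0.92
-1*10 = -10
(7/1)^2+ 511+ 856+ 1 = 1417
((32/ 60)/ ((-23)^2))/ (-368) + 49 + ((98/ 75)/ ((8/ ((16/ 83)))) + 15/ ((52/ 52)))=3233144883/ 50493050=64.03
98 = 98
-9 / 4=-2.25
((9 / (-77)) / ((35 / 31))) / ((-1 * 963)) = 31 / 288365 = 0.00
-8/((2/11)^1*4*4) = -11/4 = -2.75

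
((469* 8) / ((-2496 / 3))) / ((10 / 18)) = -4221 / 520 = -8.12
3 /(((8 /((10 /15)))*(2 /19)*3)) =19 /24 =0.79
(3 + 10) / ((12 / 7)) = 91 / 12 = 7.58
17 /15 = 1.13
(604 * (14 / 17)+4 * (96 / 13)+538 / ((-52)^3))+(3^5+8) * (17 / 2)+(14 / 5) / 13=15899689119 / 5975840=2660.66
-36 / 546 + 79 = 78.93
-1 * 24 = -24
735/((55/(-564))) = -7537.09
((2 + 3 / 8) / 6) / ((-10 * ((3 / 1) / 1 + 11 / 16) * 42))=-19 / 74340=-0.00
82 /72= 1.14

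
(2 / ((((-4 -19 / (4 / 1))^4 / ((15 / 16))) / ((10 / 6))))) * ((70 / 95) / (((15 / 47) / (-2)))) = -6016 / 2443875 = -0.00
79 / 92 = 0.86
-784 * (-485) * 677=257422480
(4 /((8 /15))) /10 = 0.75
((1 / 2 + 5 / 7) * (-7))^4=83521 / 16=5220.06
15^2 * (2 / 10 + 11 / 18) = 365 / 2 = 182.50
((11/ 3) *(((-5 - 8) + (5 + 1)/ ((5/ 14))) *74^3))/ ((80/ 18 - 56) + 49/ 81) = -2286679032/ 20635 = -110815.56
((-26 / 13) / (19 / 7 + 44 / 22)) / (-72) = 7 / 1188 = 0.01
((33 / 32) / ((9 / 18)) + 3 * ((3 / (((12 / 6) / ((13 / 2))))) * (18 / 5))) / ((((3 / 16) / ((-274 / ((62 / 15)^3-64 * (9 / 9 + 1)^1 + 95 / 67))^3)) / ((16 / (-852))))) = -181588151776215380962500000 / 143908310721945868520129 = -1261.83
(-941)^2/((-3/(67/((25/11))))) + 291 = -652577672/75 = -8701035.63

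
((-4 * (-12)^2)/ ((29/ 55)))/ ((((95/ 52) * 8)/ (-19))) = 41184/ 29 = 1420.14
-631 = -631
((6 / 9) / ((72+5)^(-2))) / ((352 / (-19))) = -10241 / 48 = -213.35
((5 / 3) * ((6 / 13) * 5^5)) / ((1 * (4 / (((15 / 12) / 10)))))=15625 / 208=75.12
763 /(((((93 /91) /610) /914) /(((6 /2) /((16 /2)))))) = 9677918705 /62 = 156095462.98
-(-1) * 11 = 11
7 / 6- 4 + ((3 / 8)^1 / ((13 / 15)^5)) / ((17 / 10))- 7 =-710641883 / 75743772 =-9.38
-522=-522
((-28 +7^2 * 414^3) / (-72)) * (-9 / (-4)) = -108654350.88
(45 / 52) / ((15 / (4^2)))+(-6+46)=532 / 13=40.92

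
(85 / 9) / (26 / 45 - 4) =-425 / 154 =-2.76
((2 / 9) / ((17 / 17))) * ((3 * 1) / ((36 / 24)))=4 / 9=0.44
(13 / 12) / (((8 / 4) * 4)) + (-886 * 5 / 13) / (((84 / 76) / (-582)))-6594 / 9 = 520394229 / 2912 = 178706.81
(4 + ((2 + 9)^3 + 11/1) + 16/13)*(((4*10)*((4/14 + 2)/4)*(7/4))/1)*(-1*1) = -700560/13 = -53889.23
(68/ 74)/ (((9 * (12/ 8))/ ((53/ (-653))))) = -3604/ 652347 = -0.01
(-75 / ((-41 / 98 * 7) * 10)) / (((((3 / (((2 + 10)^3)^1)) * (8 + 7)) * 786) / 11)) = 1.38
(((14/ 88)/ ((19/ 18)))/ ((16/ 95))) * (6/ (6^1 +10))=945/ 2816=0.34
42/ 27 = 14/ 9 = 1.56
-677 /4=-169.25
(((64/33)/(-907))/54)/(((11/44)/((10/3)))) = -1280/2424411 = -0.00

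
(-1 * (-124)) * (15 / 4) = 465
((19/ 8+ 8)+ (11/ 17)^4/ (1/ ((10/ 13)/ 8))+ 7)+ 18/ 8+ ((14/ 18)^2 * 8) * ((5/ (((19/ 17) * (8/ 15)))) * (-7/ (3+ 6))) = -478509308893/ 40104111528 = -11.93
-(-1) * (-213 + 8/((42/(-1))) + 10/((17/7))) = -74639/357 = -209.07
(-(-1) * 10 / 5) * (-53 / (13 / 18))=-1908 / 13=-146.77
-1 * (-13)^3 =2197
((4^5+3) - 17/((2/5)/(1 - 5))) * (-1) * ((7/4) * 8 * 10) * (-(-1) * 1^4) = -167580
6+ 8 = 14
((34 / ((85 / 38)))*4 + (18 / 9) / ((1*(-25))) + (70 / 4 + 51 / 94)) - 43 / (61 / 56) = 2815906 / 71675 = 39.29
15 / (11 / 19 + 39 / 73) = 20805 / 1544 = 13.47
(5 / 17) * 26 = 130 / 17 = 7.65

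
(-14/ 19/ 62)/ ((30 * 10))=-7/ 176700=-0.00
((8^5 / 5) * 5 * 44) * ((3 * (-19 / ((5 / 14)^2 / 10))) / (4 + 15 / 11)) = -354369404928 / 295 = -1201252220.09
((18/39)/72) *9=0.06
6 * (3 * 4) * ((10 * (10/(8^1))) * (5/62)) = 2250/31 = 72.58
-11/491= -0.02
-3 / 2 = -1.50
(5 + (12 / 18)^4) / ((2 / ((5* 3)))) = 2105 / 54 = 38.98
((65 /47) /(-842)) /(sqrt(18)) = -65 * sqrt(2) /237444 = -0.00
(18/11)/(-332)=-9/1826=-0.00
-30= -30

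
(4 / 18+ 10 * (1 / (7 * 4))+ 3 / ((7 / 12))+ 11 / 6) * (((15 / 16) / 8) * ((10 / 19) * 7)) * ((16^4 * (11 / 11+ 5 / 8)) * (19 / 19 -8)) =-138611200 / 57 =-2431775.44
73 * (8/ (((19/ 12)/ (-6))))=-42048/ 19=-2213.05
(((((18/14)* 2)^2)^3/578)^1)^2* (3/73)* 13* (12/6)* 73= 22558211937810432/1156038148314721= 19.51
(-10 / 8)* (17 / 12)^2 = -1445 / 576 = -2.51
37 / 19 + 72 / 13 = 1849 / 247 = 7.49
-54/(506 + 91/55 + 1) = -1485/13988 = -0.11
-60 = -60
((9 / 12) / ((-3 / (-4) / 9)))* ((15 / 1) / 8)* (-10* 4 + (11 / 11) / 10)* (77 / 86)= -829521 / 1376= -602.85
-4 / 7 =-0.57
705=705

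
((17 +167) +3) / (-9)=-20.78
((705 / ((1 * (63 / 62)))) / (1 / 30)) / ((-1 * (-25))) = 5828 / 7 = 832.57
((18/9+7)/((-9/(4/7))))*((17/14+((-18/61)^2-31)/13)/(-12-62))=-788037/87700249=-0.01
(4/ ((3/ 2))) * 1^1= 8/ 3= 2.67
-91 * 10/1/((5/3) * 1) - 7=-553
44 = 44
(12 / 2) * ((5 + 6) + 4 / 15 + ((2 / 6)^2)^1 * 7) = 1084 / 15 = 72.27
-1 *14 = -14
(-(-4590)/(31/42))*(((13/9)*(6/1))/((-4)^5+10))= -21420/403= -53.15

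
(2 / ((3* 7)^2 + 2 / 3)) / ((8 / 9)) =27 / 5300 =0.01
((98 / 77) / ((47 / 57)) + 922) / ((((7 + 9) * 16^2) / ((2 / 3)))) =14921 / 99264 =0.15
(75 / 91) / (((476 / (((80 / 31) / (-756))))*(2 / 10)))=-625 / 21149037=-0.00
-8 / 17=-0.47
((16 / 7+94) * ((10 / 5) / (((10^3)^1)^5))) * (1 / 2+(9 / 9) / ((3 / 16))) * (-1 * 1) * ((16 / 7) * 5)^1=-337 / 26250000000000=-0.00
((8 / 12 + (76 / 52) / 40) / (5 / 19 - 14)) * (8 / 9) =-20843 / 458055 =-0.05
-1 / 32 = -0.03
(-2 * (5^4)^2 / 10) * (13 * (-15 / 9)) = 5078125 / 3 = 1692708.33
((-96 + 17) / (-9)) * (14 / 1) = 1106 / 9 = 122.89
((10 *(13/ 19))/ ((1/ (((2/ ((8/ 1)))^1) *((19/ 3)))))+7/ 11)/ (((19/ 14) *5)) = 5299/ 3135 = 1.69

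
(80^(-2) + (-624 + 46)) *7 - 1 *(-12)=-25817593 / 6400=-4034.00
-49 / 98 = -0.50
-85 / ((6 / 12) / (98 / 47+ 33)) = -280330 / 47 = -5964.47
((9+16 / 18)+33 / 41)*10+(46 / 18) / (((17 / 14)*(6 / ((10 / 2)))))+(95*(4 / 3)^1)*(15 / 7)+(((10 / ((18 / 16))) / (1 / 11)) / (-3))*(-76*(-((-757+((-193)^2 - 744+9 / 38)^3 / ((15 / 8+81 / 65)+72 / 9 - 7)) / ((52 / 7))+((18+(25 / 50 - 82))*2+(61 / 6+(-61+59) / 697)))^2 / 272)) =-620817855618203915434691312934022828024952118422995 / 26997145219913801576268807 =-22995685305284515829286090.00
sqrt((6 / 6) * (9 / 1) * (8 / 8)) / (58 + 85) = 3 / 143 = 0.02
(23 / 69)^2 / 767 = 1 / 6903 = 0.00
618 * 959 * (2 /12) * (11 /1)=1086547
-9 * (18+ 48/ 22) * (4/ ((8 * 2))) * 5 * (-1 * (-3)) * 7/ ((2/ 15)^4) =-5310309375/ 352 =-15086106.18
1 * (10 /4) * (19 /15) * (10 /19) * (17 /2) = 85 /6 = 14.17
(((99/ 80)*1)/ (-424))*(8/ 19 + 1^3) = -2673/ 644480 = -0.00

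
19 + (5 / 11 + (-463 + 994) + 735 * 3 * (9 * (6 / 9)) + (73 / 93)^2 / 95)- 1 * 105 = 123601620269 / 9038205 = 13675.46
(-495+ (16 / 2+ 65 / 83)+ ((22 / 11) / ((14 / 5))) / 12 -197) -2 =-4776917 / 6972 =-685.16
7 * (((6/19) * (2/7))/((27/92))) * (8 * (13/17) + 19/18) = 403880/26163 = 15.44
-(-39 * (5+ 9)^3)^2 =-11452424256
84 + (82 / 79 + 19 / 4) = 28373 / 316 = 89.79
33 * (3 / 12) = 33 / 4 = 8.25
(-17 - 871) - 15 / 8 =-7119 / 8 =-889.88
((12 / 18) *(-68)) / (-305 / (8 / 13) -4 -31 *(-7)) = 64 / 399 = 0.16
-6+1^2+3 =-2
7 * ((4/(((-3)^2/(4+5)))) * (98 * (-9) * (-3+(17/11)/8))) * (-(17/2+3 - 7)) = -6862401/22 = -311927.32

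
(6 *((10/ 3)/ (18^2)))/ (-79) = -5/ 6399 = -0.00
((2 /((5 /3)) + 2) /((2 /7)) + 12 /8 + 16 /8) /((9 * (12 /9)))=49 /40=1.22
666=666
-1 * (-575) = 575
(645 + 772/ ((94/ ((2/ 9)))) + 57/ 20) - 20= 629.68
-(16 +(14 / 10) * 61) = -507 / 5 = -101.40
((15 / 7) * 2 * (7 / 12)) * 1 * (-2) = -5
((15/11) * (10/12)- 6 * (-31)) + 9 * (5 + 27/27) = 5305/22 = 241.14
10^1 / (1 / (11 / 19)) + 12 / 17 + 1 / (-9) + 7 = 38908 / 2907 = 13.38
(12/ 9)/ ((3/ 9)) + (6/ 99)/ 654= 4.00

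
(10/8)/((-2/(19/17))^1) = -95/136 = -0.70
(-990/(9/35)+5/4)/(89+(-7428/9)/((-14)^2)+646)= -2263065/429704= -5.27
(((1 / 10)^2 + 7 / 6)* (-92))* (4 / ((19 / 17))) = -552092 / 1425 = -387.43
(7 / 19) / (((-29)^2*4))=7 / 63916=0.00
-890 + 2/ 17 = -15128/ 17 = -889.88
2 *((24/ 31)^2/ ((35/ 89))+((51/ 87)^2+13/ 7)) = 30104744/ 4041005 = 7.45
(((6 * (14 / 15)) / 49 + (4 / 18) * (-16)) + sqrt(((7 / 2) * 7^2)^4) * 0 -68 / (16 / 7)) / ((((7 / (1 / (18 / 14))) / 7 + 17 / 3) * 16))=-41821 / 140160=-0.30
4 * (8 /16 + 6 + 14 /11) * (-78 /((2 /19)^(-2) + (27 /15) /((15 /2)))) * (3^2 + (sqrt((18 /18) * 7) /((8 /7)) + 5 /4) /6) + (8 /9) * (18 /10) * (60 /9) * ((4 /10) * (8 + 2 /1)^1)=-60951458 /298617 - 389025 * sqrt(7) /99539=-214.45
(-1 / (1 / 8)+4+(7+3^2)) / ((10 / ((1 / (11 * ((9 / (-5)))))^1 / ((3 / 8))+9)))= 10.64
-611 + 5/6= -3661/6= -610.17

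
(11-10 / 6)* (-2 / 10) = -28 / 15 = -1.87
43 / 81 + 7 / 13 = 1126 / 1053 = 1.07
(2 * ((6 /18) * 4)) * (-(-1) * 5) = 40 /3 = 13.33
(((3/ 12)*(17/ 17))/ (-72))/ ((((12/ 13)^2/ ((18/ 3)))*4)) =-169/ 27648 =-0.01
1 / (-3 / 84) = -28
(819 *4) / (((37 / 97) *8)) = 1073.55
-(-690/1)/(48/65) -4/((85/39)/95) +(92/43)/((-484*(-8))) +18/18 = 67313211/88451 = 761.02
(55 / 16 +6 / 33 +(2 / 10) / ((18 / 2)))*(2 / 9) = 28841 / 35640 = 0.81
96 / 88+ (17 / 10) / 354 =42667 / 38940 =1.10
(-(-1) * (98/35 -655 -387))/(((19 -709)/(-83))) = -71878/575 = -125.01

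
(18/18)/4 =1/4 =0.25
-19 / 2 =-9.50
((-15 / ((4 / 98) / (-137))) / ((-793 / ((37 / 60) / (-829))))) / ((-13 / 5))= -1241905 / 68369288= -0.02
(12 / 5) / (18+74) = 3 / 115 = 0.03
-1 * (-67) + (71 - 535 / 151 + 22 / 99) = 183029 / 1359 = 134.68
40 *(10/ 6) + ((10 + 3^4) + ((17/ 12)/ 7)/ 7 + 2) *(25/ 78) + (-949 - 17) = -39879499/ 45864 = -869.52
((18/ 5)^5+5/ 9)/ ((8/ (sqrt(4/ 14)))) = 17021737 * sqrt(14)/ 1575000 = 40.44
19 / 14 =1.36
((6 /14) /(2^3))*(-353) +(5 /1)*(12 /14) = -117 /8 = -14.62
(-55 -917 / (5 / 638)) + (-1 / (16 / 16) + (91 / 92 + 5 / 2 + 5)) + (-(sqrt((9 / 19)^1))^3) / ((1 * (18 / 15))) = -53846087 / 460 -45 * sqrt(19) / 722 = -117056.98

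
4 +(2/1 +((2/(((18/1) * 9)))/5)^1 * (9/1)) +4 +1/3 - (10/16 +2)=2783/360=7.73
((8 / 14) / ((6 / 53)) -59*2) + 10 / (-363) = -112.98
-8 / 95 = -0.08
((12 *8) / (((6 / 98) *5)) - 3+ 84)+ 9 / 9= 1978 / 5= 395.60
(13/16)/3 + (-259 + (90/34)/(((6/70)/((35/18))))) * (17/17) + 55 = -39081/272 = -143.68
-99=-99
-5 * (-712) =3560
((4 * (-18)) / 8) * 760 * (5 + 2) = -47880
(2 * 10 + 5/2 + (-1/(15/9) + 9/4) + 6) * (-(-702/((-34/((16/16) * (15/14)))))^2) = -3343059135/226576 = -14754.69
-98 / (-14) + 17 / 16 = 129 / 16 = 8.06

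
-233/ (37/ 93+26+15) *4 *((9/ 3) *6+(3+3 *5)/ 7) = -6240672/ 13475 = -463.13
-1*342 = -342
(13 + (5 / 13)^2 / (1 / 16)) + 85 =16962 / 169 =100.37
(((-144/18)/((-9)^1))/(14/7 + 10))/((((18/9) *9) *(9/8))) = 8/2187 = 0.00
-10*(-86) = 860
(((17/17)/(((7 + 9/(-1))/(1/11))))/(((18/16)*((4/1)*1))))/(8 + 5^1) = -1/1287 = -0.00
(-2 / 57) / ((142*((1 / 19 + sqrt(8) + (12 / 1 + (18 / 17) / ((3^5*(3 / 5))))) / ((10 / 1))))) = -1448250570 / 6679590751367 + 240176340*sqrt(2) / 6679590751367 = -0.00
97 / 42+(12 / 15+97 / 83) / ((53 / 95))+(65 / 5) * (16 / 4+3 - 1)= 15489793 / 184758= 83.84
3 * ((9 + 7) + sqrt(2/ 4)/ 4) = 3 * sqrt(2)/ 8 + 48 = 48.53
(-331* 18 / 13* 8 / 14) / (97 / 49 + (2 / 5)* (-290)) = 166824 / 72631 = 2.30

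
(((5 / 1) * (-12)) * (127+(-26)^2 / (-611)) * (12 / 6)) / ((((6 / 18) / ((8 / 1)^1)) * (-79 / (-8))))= -136327680 / 3713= -36716.32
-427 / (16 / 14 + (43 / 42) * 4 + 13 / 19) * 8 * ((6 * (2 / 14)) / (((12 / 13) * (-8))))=316407 / 4726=66.95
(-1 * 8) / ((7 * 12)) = -2 / 21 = -0.10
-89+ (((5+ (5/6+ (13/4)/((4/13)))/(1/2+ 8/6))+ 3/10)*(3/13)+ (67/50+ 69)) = -457671/28600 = -16.00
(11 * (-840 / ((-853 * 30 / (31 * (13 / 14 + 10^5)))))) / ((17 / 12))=11457706392 / 14501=790132.16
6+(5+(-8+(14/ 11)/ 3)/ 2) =238/ 33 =7.21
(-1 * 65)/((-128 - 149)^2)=-65/76729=-0.00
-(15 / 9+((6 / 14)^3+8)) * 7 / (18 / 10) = -50140 / 1323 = -37.90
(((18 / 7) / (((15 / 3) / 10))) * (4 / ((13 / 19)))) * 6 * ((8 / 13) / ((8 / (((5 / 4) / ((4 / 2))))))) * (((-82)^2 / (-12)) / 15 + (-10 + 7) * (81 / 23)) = -11308344 / 27209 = -415.61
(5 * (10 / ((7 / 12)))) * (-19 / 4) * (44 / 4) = -31350 / 7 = -4478.57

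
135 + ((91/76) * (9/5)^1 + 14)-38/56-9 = 94082/665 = 141.48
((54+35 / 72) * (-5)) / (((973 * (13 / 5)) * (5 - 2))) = -98075 / 2732184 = -0.04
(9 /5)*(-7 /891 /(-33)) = 7 /16335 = 0.00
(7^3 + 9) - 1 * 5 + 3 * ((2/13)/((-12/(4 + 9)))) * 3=345.50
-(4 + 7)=-11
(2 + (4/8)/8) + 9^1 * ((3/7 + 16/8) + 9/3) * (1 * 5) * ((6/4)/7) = 42657/784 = 54.41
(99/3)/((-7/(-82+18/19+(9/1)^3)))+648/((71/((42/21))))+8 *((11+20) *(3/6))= -27501373/9443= -2912.36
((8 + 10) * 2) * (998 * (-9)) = -323352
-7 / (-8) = 7 / 8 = 0.88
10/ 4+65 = 135/ 2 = 67.50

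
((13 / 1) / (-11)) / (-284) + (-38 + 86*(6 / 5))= 1018489 / 15620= 65.20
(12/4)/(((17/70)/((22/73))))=4620/1241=3.72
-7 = -7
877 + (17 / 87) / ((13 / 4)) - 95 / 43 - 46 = 40309502 / 48633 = 828.85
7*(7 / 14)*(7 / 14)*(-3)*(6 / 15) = -21 / 10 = -2.10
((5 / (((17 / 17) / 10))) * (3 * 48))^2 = 51840000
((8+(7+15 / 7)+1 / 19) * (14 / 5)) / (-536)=-2287 / 25460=-0.09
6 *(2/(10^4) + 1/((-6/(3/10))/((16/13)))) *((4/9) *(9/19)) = -11961/154375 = -0.08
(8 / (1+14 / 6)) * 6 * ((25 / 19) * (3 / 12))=4.74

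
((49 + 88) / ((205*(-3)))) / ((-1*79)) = 0.00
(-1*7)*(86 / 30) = -301 / 15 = -20.07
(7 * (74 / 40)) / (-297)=-259 / 5940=-0.04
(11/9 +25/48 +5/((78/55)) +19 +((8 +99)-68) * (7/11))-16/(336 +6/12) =679607437/13858416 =49.04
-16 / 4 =-4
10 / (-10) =-1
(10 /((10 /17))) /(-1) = -17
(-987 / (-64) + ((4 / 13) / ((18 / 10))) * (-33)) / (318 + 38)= 24413 / 888576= 0.03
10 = 10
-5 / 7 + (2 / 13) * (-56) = -849 / 91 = -9.33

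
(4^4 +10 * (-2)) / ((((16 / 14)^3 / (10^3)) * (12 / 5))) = 12648125 / 192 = 65875.65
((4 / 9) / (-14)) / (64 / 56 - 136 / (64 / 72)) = 2 / 9567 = 0.00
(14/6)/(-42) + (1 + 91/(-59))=-635/1062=-0.60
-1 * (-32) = 32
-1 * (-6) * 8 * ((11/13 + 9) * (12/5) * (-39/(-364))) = 55296/455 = 121.53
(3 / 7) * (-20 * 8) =-480 / 7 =-68.57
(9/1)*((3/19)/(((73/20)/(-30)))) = -11.68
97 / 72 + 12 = 961 / 72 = 13.35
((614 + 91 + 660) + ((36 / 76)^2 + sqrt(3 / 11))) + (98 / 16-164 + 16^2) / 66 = sqrt(33) / 11 + 260506073 / 190608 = 1367.23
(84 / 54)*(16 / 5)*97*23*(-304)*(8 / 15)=-1215377408 / 675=-1800559.12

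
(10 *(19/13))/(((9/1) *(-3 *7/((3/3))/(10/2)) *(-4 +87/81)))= 950/7189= 0.13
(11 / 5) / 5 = 11 / 25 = 0.44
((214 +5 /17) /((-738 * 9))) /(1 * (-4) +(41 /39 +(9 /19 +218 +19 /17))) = -899821 /6042110058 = -0.00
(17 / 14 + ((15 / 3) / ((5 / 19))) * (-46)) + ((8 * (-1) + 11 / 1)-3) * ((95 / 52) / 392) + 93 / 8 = -48225 / 56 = -861.16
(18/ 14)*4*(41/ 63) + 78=3986/ 49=81.35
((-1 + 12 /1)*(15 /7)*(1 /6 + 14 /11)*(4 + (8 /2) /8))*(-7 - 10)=-72675 /28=-2595.54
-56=-56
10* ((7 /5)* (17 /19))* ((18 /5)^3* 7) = 9716112 /2375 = 4090.99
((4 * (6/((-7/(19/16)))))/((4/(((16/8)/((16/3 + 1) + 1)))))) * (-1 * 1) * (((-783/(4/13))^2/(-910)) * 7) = -1362896847/98560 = -13828.09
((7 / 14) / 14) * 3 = 3 / 28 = 0.11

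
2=2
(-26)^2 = 676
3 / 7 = 0.43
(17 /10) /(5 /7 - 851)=-119 /59520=-0.00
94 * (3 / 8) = 35.25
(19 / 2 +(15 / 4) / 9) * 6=119 / 2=59.50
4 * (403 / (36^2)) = 403 / 324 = 1.24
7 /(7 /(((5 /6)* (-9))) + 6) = 105 /76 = 1.38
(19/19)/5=1/5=0.20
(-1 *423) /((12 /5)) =-705 /4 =-176.25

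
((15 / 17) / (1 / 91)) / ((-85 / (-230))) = 62790 / 289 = 217.27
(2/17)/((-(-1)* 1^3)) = 2/17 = 0.12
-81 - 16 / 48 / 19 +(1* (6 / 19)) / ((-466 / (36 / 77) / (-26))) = -82843114 / 1022637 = -81.01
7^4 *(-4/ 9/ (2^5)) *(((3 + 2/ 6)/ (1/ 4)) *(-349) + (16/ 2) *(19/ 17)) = 71088808/ 459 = 154877.58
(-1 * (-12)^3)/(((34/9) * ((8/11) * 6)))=1782/17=104.82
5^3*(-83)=-10375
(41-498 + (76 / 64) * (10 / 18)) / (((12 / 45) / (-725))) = 238209625 / 192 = 1240675.13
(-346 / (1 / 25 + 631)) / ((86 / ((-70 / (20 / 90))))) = 1362375 / 678368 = 2.01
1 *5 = 5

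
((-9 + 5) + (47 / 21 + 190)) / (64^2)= 3953 / 86016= 0.05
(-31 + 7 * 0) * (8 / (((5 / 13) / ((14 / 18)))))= -501.51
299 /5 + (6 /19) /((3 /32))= 6001 /95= 63.17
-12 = -12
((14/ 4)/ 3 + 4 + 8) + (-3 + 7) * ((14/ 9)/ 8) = 251/ 18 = 13.94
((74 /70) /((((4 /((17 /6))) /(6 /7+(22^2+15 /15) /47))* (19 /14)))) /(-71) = -2312833 /26629260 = -0.09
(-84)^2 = 7056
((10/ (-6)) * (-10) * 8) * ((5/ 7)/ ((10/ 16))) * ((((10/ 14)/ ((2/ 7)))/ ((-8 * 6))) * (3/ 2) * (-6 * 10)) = 5000/ 7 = 714.29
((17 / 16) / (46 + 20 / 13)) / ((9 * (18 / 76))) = 4199 / 400464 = 0.01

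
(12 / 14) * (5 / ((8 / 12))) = 45 / 7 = 6.43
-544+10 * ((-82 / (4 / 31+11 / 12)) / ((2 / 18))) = -7601.48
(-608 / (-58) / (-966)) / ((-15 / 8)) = 1216 / 210105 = 0.01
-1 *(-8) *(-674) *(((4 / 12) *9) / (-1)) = 16176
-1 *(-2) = 2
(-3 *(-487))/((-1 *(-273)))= 487/91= 5.35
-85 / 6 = -14.17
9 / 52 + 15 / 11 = 879 / 572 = 1.54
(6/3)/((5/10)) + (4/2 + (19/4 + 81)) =367/4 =91.75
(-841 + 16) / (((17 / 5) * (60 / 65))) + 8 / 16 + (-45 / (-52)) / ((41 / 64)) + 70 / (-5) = -9967709 / 36244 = -275.02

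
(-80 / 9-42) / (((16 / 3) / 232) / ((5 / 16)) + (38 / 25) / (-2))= 74.13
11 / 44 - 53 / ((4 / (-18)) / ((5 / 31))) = 4801 / 124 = 38.72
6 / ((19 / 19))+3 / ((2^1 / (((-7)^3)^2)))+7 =352973 / 2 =176486.50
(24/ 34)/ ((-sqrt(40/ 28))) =-6* sqrt(70)/ 85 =-0.59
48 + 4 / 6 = 146 / 3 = 48.67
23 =23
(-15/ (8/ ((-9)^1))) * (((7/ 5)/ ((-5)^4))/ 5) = 189/ 25000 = 0.01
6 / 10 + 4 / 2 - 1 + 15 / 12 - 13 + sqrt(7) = -203 / 20 + sqrt(7) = -7.50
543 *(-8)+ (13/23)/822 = -4344.00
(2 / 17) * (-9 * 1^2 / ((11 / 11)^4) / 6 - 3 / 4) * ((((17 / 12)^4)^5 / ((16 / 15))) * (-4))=1195362178425756624235765 / 1135928886651103739904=1052.32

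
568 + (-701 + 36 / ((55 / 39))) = -5911 / 55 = -107.47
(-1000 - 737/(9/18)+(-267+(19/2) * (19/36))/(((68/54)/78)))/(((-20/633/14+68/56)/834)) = -4699573522245/365194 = -12868704.09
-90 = -90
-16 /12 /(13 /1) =-0.10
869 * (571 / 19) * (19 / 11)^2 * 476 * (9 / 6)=611948694 / 11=55631699.45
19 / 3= 6.33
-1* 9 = -9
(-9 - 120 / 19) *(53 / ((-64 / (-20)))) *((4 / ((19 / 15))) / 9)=-128525 / 1444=-89.01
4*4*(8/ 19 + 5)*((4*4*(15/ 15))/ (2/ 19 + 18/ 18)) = 26368/ 21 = 1255.62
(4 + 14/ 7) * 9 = 54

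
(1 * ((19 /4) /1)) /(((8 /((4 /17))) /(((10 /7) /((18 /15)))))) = 475 /2856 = 0.17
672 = 672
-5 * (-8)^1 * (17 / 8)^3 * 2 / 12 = 24565 / 384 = 63.97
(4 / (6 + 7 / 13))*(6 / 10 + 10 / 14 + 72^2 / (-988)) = -135992 / 56525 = -2.41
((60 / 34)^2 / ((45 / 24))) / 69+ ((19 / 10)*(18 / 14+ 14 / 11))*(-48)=-597051704 / 2559095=-233.31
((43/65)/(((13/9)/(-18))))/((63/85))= -13158/1183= -11.12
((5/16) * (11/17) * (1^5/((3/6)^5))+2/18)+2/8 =4181/612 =6.83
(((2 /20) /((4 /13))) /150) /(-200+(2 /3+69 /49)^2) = -93639 /8457550000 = -0.00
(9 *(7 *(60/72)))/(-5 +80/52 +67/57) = -11115/484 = -22.96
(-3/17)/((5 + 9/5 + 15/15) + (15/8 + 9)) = -40/4233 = -0.01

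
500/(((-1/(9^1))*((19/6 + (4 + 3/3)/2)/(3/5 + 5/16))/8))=-98550/17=-5797.06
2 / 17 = 0.12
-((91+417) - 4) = -504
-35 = -35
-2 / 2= -1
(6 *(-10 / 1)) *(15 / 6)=-150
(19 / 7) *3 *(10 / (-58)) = -285 / 203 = -1.40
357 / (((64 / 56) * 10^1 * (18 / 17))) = 14161 / 480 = 29.50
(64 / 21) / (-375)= -64 / 7875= -0.01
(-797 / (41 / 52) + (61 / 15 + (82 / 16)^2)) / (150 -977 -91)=38592361 / 36132480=1.07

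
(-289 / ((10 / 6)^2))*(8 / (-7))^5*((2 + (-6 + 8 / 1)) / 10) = 170459136 / 2100875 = 81.14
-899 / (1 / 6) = -5394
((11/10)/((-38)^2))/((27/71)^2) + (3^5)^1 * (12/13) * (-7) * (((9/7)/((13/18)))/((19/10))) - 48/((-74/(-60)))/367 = -35541945147637999/24157345712760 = -1471.27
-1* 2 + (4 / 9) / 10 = -88 / 45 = -1.96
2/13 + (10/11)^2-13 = -18907/1573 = -12.02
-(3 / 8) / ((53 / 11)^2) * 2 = -363 / 11236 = -0.03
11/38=0.29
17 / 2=8.50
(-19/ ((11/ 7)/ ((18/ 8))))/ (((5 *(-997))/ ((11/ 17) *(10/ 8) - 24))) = -1887669/ 14915120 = -0.13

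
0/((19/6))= 0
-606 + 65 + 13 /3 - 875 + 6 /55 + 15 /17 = -3956944 /2805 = -1410.68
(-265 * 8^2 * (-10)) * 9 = 1526400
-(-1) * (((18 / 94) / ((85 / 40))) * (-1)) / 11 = -72 / 8789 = -0.01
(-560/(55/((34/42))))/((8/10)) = -340/33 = -10.30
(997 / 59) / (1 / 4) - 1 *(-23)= 5345 / 59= 90.59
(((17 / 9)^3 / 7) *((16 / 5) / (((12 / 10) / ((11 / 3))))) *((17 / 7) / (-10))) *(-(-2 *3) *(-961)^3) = 6523017154790488 / 535815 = 12174009975.07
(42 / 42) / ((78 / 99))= 33 / 26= 1.27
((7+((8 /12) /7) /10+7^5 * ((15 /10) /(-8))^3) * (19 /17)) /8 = -848030591 /58490880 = -14.50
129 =129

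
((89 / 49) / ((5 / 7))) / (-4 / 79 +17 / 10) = 14062 / 9121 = 1.54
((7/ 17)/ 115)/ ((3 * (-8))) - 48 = -2252167/ 46920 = -48.00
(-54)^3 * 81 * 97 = -1237194648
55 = 55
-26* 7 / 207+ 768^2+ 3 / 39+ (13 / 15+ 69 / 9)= 7936185941 / 13455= 589831.73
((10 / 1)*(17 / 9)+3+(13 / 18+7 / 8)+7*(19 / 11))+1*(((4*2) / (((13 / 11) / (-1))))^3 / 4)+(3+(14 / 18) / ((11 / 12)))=-66330131 / 1740024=-38.12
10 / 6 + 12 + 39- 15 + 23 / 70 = 7979 / 210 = 38.00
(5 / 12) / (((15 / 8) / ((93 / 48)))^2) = 961 / 2160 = 0.44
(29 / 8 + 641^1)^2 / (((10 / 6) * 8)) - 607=78230027 / 2560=30558.60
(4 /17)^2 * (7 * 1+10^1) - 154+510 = 356.94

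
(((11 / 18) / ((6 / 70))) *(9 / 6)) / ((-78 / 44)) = -4235 / 702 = -6.03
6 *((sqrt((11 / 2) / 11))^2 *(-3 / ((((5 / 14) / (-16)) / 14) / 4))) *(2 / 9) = 25088 / 5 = 5017.60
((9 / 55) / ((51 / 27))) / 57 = 27 / 17765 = 0.00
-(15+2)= -17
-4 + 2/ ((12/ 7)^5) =-480857/ 124416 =-3.86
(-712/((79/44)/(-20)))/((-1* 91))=-626560/7189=-87.16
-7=-7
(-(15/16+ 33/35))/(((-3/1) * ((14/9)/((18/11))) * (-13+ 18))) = 28431/215600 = 0.13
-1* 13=-13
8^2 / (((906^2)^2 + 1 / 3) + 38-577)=6 / 63166100471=0.00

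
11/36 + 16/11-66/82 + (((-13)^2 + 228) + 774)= 19027865/16236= 1171.96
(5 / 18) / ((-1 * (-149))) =5 / 2682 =0.00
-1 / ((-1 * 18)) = 0.06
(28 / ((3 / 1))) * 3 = 28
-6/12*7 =-7/2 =-3.50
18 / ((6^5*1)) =1 / 432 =0.00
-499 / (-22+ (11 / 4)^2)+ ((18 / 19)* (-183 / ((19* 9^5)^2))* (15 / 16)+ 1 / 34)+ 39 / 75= 35.11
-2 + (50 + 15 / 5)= 51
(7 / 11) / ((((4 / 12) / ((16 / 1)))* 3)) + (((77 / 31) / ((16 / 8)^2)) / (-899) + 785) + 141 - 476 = 564290665 / 1226236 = 460.18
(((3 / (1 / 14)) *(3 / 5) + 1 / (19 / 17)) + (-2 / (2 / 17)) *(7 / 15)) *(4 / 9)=20704 / 2565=8.07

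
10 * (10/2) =50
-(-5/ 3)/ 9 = 5/ 27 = 0.19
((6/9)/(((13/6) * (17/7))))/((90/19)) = 0.03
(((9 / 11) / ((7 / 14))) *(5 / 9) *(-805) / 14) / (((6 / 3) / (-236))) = 67850 / 11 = 6168.18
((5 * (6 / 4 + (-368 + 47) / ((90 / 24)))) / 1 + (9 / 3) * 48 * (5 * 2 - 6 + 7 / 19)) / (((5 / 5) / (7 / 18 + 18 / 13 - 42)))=-74598025 / 8892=-8389.34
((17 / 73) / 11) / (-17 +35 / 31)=-527 / 395076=-0.00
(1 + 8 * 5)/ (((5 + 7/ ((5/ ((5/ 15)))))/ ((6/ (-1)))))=-45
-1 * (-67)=67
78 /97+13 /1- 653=-62002 /97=-639.20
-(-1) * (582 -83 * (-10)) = 1412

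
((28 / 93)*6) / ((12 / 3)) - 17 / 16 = -0.61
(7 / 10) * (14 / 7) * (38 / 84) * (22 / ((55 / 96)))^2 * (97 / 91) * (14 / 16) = 1415424 / 1625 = 871.03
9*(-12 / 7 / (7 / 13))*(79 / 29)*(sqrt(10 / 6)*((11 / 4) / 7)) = -101673*sqrt(15) / 9947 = -39.59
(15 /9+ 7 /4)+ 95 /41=2821 /492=5.73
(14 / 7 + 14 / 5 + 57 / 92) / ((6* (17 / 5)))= 831 / 3128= 0.27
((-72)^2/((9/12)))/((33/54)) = 124416/11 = 11310.55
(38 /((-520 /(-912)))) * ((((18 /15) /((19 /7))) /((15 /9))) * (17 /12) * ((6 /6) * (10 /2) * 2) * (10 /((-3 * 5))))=-54264 /325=-166.97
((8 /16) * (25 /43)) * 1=25 /86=0.29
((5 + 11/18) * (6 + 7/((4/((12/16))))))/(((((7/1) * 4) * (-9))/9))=-1313/896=-1.47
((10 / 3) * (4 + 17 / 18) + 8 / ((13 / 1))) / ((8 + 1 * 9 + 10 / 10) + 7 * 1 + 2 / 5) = 30005 / 44577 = 0.67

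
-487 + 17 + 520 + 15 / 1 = 65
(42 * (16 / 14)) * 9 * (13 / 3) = 1872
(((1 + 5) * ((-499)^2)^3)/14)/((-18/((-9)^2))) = -416837745101169027/14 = -29774124650083501.93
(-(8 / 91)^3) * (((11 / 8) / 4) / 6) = -88 / 2260713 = -0.00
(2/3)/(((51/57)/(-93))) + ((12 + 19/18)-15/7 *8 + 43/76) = -5926901/81396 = -72.82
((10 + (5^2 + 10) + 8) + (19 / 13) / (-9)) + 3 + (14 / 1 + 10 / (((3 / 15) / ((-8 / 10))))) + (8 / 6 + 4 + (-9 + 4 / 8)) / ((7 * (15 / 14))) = 1912 / 65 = 29.42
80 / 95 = 16 / 19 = 0.84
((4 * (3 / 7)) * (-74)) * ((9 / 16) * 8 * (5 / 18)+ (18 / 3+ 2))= -8214 / 7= -1173.43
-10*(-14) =140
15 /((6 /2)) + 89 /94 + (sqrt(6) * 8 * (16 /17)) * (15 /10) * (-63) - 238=-12096 * sqrt(6) /17 - 21813 /94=-1974.94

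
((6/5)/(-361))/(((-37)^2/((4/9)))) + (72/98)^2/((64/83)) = 49838429773/71195748540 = 0.70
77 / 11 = 7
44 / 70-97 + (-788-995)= -65778 / 35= -1879.37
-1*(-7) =7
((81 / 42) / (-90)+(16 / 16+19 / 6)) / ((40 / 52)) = 22633 / 4200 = 5.39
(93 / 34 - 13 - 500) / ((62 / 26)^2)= -89.73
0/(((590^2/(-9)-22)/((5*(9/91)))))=0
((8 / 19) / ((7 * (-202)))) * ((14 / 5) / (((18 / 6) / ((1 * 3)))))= -0.00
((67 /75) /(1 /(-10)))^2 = 17956 /225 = 79.80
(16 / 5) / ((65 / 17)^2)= 4624 / 21125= 0.22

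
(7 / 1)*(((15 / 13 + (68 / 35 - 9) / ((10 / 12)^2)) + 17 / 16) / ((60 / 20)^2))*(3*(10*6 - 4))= -10123127 / 9750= -1038.27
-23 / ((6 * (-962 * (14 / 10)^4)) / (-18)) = -43125 / 2309762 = -0.02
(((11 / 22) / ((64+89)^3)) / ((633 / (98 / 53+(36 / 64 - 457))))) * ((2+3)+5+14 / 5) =-256994 / 200263877955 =-0.00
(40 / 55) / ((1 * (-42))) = -4 / 231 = -0.02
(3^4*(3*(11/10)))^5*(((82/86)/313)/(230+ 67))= 18837453843150129/1345900000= 13996176.42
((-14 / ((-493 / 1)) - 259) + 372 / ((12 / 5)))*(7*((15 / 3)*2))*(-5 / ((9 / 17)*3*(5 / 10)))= 11960200 / 261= 45824.52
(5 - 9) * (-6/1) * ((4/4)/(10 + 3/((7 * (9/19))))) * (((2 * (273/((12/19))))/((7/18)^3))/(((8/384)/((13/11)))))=32359481856/17633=1835165.99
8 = 8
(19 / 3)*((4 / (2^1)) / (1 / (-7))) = -266 / 3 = -88.67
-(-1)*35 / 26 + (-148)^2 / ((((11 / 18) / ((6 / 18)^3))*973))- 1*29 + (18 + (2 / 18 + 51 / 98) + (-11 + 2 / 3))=-157707430 / 8765757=-17.99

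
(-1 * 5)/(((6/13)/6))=-65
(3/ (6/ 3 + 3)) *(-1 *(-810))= 486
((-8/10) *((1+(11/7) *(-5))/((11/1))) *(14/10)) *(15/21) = 192/385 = 0.50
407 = 407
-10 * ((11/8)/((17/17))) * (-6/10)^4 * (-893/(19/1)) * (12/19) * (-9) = -1130679/2375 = -476.08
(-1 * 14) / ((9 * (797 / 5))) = -70 / 7173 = -0.01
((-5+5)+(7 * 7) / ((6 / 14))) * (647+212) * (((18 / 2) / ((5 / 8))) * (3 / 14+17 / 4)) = 6313650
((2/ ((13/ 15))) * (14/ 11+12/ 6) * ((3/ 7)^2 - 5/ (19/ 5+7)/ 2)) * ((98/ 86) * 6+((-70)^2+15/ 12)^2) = -1900641084585/ 219128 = -8673656.88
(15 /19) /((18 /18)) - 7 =-118 /19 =-6.21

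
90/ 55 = 18/ 11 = 1.64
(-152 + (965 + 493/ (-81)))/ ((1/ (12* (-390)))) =-33987200/ 9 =-3776355.56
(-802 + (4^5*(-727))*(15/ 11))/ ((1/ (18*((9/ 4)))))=-452609451/ 11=-41146313.73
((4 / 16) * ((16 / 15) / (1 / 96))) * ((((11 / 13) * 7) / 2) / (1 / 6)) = 29568 / 65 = 454.89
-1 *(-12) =12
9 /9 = 1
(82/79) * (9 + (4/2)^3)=1394/79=17.65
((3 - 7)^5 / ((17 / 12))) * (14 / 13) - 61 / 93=-16012457 / 20553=-779.08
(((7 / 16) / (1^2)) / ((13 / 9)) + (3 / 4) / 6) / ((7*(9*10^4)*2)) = 89 / 262080000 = 0.00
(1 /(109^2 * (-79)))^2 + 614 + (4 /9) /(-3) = 14601165004343801 /23786138235627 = 613.85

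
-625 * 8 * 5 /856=-3125 /107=-29.21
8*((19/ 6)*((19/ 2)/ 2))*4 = 1444/ 3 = 481.33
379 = 379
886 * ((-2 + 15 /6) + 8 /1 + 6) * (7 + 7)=179858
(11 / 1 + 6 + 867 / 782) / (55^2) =833 / 139150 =0.01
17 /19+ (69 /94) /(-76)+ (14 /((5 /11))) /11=131631 /35720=3.69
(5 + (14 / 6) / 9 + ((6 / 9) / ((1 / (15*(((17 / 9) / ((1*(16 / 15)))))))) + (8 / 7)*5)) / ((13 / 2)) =43367 / 9828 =4.41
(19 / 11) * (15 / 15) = 19 / 11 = 1.73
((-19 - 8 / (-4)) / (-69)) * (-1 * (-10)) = 170 / 69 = 2.46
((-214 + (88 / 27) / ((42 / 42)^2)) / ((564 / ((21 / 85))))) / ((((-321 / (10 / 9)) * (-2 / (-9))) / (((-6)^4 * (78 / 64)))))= 776685 / 341972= 2.27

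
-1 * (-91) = 91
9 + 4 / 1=13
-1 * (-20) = 20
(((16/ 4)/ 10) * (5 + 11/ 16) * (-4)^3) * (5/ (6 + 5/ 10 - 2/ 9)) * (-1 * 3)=39312/ 113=347.89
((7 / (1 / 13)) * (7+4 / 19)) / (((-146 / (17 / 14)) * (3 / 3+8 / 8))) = -30277 / 11096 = -2.73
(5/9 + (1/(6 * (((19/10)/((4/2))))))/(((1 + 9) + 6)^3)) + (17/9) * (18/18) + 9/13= 14280899/4552704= 3.14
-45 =-45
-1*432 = -432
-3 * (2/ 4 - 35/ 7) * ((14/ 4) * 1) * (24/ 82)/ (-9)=-1.54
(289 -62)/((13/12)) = 2724/13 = 209.54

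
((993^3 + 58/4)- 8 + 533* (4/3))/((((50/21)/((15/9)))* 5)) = 8224837943/60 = 137080632.38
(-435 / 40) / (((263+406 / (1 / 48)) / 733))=-63771 / 158008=-0.40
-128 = -128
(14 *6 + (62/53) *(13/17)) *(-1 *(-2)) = 152980/901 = 169.79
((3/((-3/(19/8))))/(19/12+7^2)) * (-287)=13.48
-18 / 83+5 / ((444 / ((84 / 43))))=-25733 / 132053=-0.19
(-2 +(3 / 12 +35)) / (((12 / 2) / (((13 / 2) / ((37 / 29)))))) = 50141 / 1776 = 28.23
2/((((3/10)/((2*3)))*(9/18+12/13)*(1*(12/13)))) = 3380/111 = 30.45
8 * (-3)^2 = 72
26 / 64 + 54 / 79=2755 / 2528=1.09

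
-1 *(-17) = 17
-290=-290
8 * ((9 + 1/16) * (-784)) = -56840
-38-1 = -39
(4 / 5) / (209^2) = 4 / 218405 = 0.00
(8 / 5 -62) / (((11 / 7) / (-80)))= 33824 / 11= 3074.91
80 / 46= 40 / 23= 1.74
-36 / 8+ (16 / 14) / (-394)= -4.50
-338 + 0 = -338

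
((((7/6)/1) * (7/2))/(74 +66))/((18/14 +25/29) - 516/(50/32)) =-7105/79923264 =-0.00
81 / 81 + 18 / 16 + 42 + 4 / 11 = 3915 / 88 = 44.49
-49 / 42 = -7 / 6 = -1.17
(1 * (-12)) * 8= -96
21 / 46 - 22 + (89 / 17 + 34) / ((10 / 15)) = 14588 / 391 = 37.31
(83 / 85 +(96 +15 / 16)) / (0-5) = -133163 / 6800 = -19.58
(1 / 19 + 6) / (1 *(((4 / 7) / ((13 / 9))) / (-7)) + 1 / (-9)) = -659295 / 18259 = -36.11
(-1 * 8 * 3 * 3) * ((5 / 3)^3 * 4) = -4000 / 3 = -1333.33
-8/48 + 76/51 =1.32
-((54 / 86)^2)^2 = -531441 / 3418801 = -0.16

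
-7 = -7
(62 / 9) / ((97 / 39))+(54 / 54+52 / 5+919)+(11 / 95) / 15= 128988457 / 138225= 933.18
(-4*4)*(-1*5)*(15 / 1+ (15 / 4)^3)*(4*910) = 19724250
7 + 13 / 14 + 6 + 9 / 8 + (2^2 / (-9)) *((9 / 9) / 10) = 37823 / 2520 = 15.01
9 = 9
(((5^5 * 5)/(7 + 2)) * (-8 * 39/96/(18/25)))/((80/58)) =-29453125/5184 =-5681.54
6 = 6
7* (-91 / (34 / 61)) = -38857 / 34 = -1142.85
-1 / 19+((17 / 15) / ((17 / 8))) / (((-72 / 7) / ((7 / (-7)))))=-2 / 2565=-0.00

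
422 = 422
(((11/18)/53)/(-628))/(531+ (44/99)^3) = -891/25772666584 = -0.00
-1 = -1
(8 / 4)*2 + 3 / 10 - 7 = -2.70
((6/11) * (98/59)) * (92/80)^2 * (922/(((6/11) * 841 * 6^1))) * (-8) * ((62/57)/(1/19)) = -740874022/11164275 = -66.36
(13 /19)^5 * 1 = 371293 /2476099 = 0.15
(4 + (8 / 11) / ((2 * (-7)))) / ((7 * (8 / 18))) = 684 / 539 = 1.27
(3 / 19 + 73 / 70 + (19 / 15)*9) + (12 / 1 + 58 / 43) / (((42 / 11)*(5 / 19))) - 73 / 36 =4912031 / 205884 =23.86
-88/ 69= -1.28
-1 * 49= -49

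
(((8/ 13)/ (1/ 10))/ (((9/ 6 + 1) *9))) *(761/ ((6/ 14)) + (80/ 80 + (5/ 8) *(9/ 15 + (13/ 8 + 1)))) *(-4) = -683014/ 351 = -1945.91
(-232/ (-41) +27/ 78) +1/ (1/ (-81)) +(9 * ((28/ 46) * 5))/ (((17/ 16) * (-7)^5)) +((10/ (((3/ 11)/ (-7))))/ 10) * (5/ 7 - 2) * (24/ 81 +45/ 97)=-49.91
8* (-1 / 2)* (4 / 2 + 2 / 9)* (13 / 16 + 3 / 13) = -9.27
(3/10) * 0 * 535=0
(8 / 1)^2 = 64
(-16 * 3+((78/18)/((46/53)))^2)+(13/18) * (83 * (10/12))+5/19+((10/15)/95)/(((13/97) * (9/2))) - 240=-278108243/1306630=-212.84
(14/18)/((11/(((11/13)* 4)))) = 28/117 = 0.24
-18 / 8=-9 / 4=-2.25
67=67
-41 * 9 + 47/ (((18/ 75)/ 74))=42368/ 3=14122.67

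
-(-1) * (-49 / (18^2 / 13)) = -637 / 324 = -1.97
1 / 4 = 0.25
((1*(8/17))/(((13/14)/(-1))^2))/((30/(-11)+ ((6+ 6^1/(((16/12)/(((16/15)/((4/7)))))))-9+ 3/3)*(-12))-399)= -86240/75614487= -0.00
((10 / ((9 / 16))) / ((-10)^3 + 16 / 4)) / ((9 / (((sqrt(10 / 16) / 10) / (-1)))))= sqrt(10) / 20169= 0.00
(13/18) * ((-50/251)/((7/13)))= -4225/15813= -0.27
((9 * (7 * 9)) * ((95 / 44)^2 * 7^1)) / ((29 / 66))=107460675 / 2552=42108.41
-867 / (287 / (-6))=18.13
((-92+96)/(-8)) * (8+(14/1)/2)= -15/2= -7.50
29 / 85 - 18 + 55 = 3174 / 85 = 37.34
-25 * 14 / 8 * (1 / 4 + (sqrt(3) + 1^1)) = -175 * sqrt(3) / 4 - 875 / 16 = -130.46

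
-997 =-997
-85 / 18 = -4.72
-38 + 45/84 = -1049/28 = -37.46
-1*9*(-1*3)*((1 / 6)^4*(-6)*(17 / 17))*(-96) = 12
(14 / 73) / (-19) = -14 / 1387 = -0.01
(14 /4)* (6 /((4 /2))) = 21 /2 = 10.50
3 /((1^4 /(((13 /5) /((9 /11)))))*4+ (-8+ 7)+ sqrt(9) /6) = 858 /217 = 3.95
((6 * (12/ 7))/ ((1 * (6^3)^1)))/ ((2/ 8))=4/ 21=0.19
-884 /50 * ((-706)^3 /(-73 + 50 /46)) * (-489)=874667665603992 /20675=42305570283.14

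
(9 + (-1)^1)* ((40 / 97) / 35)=64 / 679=0.09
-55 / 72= -0.76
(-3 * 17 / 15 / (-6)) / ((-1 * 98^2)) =-17 / 288120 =-0.00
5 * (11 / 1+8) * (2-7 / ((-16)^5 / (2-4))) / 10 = 19.00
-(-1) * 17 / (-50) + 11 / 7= 431 / 350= 1.23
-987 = -987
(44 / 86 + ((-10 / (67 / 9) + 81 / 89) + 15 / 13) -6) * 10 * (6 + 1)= -1112457220 / 3333317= -333.74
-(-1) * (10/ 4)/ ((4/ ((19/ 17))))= 95/ 136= 0.70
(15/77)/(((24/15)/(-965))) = -72375/616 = -117.49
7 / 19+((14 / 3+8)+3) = 914 / 57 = 16.04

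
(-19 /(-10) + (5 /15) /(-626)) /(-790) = -4459 /1854525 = -0.00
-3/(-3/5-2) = 15/13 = 1.15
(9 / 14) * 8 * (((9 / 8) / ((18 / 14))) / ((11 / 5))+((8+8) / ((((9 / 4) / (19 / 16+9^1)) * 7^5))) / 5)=26528401 / 12941390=2.05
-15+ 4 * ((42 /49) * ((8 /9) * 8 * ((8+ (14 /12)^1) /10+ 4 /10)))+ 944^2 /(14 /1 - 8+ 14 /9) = 631684219 /5355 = 117961.57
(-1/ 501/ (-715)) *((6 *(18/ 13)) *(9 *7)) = 0.00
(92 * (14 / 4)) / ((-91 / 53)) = -2438 / 13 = -187.54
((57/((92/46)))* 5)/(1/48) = 6840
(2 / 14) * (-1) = -1 / 7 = -0.14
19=19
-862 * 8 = -6896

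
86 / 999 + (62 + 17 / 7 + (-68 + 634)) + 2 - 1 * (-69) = 701.51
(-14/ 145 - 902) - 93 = -144289/ 145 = -995.10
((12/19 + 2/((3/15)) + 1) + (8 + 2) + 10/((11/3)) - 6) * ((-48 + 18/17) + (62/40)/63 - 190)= -6490609087/1492260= -4349.52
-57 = -57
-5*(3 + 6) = -45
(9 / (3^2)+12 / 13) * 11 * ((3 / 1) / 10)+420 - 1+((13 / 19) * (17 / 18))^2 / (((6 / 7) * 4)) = 15526503043 / 36492768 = 425.47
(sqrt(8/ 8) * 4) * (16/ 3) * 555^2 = 6571200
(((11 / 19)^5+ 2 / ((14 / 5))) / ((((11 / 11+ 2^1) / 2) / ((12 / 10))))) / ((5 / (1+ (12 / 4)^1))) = 216125632 / 433317325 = 0.50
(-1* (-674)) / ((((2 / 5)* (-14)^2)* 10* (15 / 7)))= 337 / 840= 0.40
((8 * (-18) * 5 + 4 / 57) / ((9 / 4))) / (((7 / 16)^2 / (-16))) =672333824 / 25137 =26746.78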